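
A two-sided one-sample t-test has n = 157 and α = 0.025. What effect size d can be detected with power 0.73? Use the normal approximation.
d ≈ 0.23

Minimum detectable effect (one-sample t-test, normal approximation):
d = (z_{α/2} + z_β) / √n
d = (2.241 + 0.613) / √157
d = 2.854 / 12.530
d ≈ 0.23

By Cohen's convention (0.2 small / 0.5 medium / 0.8 large): small effect.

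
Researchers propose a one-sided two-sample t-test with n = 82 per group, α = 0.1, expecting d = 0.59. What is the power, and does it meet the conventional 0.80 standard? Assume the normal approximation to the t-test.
Power ≈ 0.99; the study is adequately powered (power ≥ 0.80)

Power calculation (two-sample t-test, normal approximation):
z_β = d · √(n/2) - z_α
z_β = 0.59 · √(82/2) - 1.282
z_β = 0.59 · 6.403 - 1.282
z_β = 2.496

Power = Φ(z_β) = Φ(2.496) ≈ 0.994

Effect size d = 0.59 is medium by Cohen's convention (0.2/0.5/0.8).

Threshold: power ≥ 0.80 is conventionally adequate.
Power ≈ 0.99 → the study is adequately powered (power ≥ 0.80).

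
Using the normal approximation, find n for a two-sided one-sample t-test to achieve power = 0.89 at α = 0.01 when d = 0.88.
n = 19

Sample size formula (one-sample t-test, normal approximation):
n = ((z_{α/2} + z_β) / d)²

z_{α/2} = 2.576 (for α = 0.01, two-sided)
z_β = 1.227 (for power = 0.89)
d = 0.88

n = ((2.576 + 1.227) / 0.88)²
n = (4.322)²
n ≈ 18.68
Round up to the next whole number: n = 19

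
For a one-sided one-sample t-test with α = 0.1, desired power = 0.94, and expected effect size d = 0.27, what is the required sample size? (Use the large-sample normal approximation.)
n = 111

Sample size formula (one-sample t-test, normal approximation):
n = ((z_α + z_β) / d)²

z_α = 1.282 (for α = 0.1, one-sided)
z_β = 1.555 (for power = 0.94)
d = 0.27

n = ((1.282 + 1.555) / 0.27)²
n = (10.507)²
n ≈ 110.40
Round up to the next whole number: n = 111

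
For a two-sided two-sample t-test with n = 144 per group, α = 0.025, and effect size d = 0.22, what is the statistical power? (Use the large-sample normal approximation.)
Power ≈ 0.35

Power calculation (two-sample t-test, normal approximation):
z_β = d · √(n/2) - z_{α/2}
z_β = 0.22 · √(144/2) - 2.241
z_β = 0.22 · 8.485 - 2.241
z_β = -0.375

Power = Φ(z_β) = Φ(-0.375) ≈ 0.354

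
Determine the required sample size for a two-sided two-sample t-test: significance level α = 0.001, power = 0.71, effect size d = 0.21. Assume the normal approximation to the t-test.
n = 671 per group

Sample size formula (two-sample t-test, normal approximation):
n = 2 · ((z_{α/2} + z_β) / d)²

z_{α/2} = 3.291 (for α = 0.001, two-sided)
z_β = 0.553 (for power = 0.71)
d = 0.21

n = 2 · ((3.291 + 0.553) / 0.21)²
n = 2 · (18.305)²
n ≈ 670.15
Round up to the next whole number: n = 671 per group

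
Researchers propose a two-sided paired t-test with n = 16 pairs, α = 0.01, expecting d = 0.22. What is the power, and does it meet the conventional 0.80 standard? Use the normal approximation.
Power ≈ 0.04; the study is underpowered (power < 0.80)

Power calculation (paired t-test, normal approximation):
z_β = d · √n - z_{α/2}
z_β = 0.22 · √16 - 2.576
z_β = 0.22 · 4.000 - 2.576
z_β = -1.696

Power = Φ(z_β) = Φ(-1.696) ≈ 0.045

Effect size d = 0.22 is small by Cohen's convention (0.2/0.5/0.8).

Threshold: power ≥ 0.80 is conventionally adequate.
Power ≈ 0.04 → the study is underpowered (power < 0.80).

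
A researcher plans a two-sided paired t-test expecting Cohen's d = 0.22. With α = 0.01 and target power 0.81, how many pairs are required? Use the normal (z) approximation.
n = 247 pairs

Sample size formula (paired t-test, normal approximation):
n = ((z_{α/2} + z_β) / d)²

z_{α/2} = 2.576 (for α = 0.01, two-sided)
z_β = 0.878 (for power = 0.81)
d = 0.22

n = ((2.576 + 0.878) / 0.22)²
n = (15.700)²
n ≈ 246.49
Round up to the next whole number: n = 247 pairs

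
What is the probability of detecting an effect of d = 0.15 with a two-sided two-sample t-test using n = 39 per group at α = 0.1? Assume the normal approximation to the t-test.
Power ≈ 0.16

Power calculation (two-sample t-test, normal approximation):
z_β = d · √(n/2) - z_{α/2}
z_β = 0.15 · √(39/2) - 1.645
z_β = 0.15 · 4.416 - 1.645
z_β = -0.982

Power = Φ(z_β) = Φ(-0.982) ≈ 0.163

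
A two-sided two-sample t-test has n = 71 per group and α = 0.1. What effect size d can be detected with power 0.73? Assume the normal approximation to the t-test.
d ≈ 0.38

Minimum detectable effect (two-sample t-test, normal approximation):
d = (z_{α/2} + z_β) / √(n/2)
d = (1.645 + 0.613) / √(71/2)
d = 2.258 / 5.958
d ≈ 0.38

By Cohen's convention (0.2 small / 0.5 medium / 0.8 large): small effect.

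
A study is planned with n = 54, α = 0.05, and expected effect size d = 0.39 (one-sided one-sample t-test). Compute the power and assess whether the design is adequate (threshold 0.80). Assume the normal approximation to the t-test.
Power ≈ 0.89; the study is adequately powered (power ≥ 0.80)

Power calculation (one-sample t-test, normal approximation):
z_β = d · √n - z_α
z_β = 0.39 · √54 - 1.645
z_β = 0.39 · 7.348 - 1.645
z_β = 1.221

Power = Φ(z_β) = Φ(1.221) ≈ 0.889

Effect size d = 0.39 is small by Cohen's convention (0.2/0.5/0.8).

Threshold: power ≥ 0.80 is conventionally adequate.
Power ≈ 0.89 → the study is adequately powered (power ≥ 0.80).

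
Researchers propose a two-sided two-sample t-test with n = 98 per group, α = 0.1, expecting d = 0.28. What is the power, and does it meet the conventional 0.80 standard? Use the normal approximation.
Power ≈ 0.62; the study is underpowered (power < 0.80)

Power calculation (two-sample t-test, normal approximation):
z_β = d · √(n/2) - z_{α/2}
z_β = 0.28 · √(98/2) - 1.645
z_β = 0.28 · 7.000 - 1.645
z_β = 0.315

Power = Φ(z_β) = Φ(0.315) ≈ 0.624

Effect size d = 0.28 is small by Cohen's convention (0.2/0.5/0.8).

Threshold: power ≥ 0.80 is conventionally adequate.
Power ≈ 0.62 → the study is underpowered (power < 0.80).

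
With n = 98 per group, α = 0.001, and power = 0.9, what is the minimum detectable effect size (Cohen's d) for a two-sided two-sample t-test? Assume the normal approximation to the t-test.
d ≈ 0.65

Minimum detectable effect (two-sample t-test, normal approximation):
d = (z_{α/2} + z_β) / √(n/2)
d = (3.291 + 1.282) / √(98/2)
d = 4.572 / 7.000
d ≈ 0.65

By Cohen's convention (0.2 small / 0.5 medium / 0.8 large): medium effect.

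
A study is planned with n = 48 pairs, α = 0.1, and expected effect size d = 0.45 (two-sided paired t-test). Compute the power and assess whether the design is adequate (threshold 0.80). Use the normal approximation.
Power ≈ 0.93; the study is adequately powered (power ≥ 0.80)

Power calculation (paired t-test, normal approximation):
z_β = d · √n - z_{α/2}
z_β = 0.45 · √48 - 1.645
z_β = 0.45 · 6.928 - 1.645
z_β = 1.473

Power = Φ(z_β) = Φ(1.473) ≈ 0.930

Effect size d = 0.45 is small by Cohen's convention (0.2/0.5/0.8).

Threshold: power ≥ 0.80 is conventionally adequate.
Power ≈ 0.93 → the study is adequately powered (power ≥ 0.80).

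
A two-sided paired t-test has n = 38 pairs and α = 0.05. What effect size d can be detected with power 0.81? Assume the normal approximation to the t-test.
d ≈ 0.46

Minimum detectable effect (paired t-test, normal approximation):
d = (z_{α/2} + z_β) / √n
d = (1.960 + 0.878) / √38
d = 2.838 / 6.164
d ≈ 0.46

By Cohen's convention (0.2 small / 0.5 medium / 0.8 large): small effect.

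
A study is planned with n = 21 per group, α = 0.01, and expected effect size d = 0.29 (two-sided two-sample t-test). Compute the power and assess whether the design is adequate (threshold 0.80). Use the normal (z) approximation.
Power ≈ 0.05; the study is underpowered (power < 0.80)

Power calculation (two-sample t-test, normal approximation):
z_β = d · √(n/2) - z_{α/2}
z_β = 0.29 · √(21/2) - 2.576
z_β = 0.29 · 3.240 - 2.576
z_β = -1.636

Power = Φ(z_β) = Φ(-1.636) ≈ 0.051

Effect size d = 0.29 is small by Cohen's convention (0.2/0.5/0.8).

Threshold: power ≥ 0.80 is conventionally adequate.
Power ≈ 0.05 → the study is underpowered (power < 0.80).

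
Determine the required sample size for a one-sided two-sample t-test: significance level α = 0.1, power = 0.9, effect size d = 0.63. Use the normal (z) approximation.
n = 34 per group

Sample size formula (two-sample t-test, normal approximation):
n = 2 · ((z_α + z_β) / d)²

z_α = 1.282 (for α = 0.1, one-sided)
z_β = 1.282 (for power = 0.9)
d = 0.63

n = 2 · ((1.282 + 1.282) / 0.63)²
n = 2 · (4.070)²
n ≈ 33.13
Round up to the next whole number: n = 34 per group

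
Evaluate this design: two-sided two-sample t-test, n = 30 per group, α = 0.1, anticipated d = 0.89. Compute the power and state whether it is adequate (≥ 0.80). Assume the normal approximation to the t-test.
Power ≈ 0.96; the study is adequately powered (power ≥ 0.80)

Power calculation (two-sample t-test, normal approximation):
z_β = d · √(n/2) - z_{α/2}
z_β = 0.89 · √(30/2) - 1.645
z_β = 0.89 · 3.873 - 1.645
z_β = 1.802

Power = Φ(z_β) = Φ(1.802) ≈ 0.964

Effect size d = 0.89 is large by Cohen's convention (0.2/0.5/0.8).

Threshold: power ≥ 0.80 is conventionally adequate.
Power ≈ 0.96 → the study is adequately powered (power ≥ 0.80).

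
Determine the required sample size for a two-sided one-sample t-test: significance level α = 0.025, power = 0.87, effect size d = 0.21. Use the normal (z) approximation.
n = 258

Sample size formula (one-sample t-test, normal approximation):
n = ((z_{α/2} + z_β) / d)²

z_{α/2} = 2.241 (for α = 0.025, two-sided)
z_β = 1.126 (for power = 0.87)
d = 0.21

n = ((2.241 + 1.126) / 0.21)²
n = (16.033)²
n ≈ 257.06
Round up to the next whole number: n = 258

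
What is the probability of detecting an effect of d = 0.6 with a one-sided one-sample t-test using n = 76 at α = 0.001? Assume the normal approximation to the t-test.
Power ≈ 0.98

Power calculation (one-sample t-test, normal approximation):
z_β = d · √n - z_α
z_β = 0.6 · √76 - 3.090
z_β = 0.6 · 8.718 - 3.090
z_β = 2.140

Power = Φ(z_β) = Φ(2.140) ≈ 0.984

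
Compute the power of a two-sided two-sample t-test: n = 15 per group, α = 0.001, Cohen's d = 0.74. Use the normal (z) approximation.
Power ≈ 0.10

Power calculation (two-sample t-test, normal approximation):
z_β = d · √(n/2) - z_{α/2}
z_β = 0.74 · √(15/2) - 3.291
z_β = 0.74 · 2.739 - 3.291
z_β = -1.264

Power = Φ(z_β) = Φ(-1.264) ≈ 0.103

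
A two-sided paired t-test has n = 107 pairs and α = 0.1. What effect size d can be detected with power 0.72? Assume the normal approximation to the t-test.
d ≈ 0.22

Minimum detectable effect (paired t-test, normal approximation):
d = (z_{α/2} + z_β) / √n
d = (1.645 + 0.583) / √107
d = 2.228 / 10.344
d ≈ 0.22

By Cohen's convention (0.2 small / 0.5 medium / 0.8 large): small effect.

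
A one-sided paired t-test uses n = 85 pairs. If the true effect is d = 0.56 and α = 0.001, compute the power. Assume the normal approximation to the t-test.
Power ≈ 0.98

Power calculation (paired t-test, normal approximation):
z_β = d · √n - z_α
z_β = 0.56 · √85 - 3.090
z_β = 0.56 · 9.220 - 3.090
z_β = 2.073

Power = Φ(z_β) = Φ(2.073) ≈ 0.981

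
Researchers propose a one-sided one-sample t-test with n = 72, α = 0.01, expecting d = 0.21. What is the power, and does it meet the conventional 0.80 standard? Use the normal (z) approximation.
Power ≈ 0.29; the study is underpowered (power < 0.80)

Power calculation (one-sample t-test, normal approximation):
z_β = d · √n - z_α
z_β = 0.21 · √72 - 2.326
z_β = 0.21 · 8.485 - 2.326
z_β = -0.544

Power = Φ(z_β) = Φ(-0.544) ≈ 0.293

Effect size d = 0.21 is small by Cohen's convention (0.2/0.5/0.8).

Threshold: power ≥ 0.80 is conventionally adequate.
Power ≈ 0.29 → the study is underpowered (power < 0.80).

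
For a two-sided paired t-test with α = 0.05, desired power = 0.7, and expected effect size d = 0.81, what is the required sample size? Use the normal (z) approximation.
n = 10 pairs

Sample size formula (paired t-test, normal approximation):
n = ((z_{α/2} + z_β) / d)²

z_{α/2} = 1.960 (for α = 0.05, two-sided)
z_β = 0.524 (for power = 0.7)
d = 0.81

n = ((1.960 + 0.524) / 0.81)²
n = (3.067)²
n ≈ 9.41
Round up to the next whole number: n = 10 pairs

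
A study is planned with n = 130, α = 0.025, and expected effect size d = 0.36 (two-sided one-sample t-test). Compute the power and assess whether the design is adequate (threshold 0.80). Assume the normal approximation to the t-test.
Power ≈ 0.97; the study is adequately powered (power ≥ 0.80)

Power calculation (one-sample t-test, normal approximation):
z_β = d · √n - z_{α/2}
z_β = 0.36 · √130 - 2.241
z_β = 0.36 · 11.402 - 2.241
z_β = 1.863

Power = Φ(z_β) = Φ(1.863) ≈ 0.969

Effect size d = 0.36 is small by Cohen's convention (0.2/0.5/0.8).

Threshold: power ≥ 0.80 is conventionally adequate.
Power ≈ 0.97 → the study is adequately powered (power ≥ 0.80).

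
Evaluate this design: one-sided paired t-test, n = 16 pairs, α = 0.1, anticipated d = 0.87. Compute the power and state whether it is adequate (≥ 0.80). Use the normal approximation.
Power ≈ 0.99; the study is adequately powered (power ≥ 0.80)

Power calculation (paired t-test, normal approximation):
z_β = d · √n - z_α
z_β = 0.87 · √16 - 1.282
z_β = 0.87 · 4.000 - 1.282
z_β = 2.198

Power = Φ(z_β) = Φ(2.198) ≈ 0.986

Effect size d = 0.87 is large by Cohen's convention (0.2/0.5/0.8).

Threshold: power ≥ 0.80 is conventionally adequate.
Power ≈ 0.99 → the study is adequately powered (power ≥ 0.80).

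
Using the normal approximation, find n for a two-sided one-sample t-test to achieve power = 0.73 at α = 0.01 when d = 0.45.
n = 51

Sample size formula (one-sample t-test, normal approximation):
n = ((z_{α/2} + z_β) / d)²

z_{α/2} = 2.576 (for α = 0.01, two-sided)
z_β = 0.613 (for power = 0.73)
d = 0.45

n = ((2.576 + 0.613) / 0.45)²
n = (7.087)²
n ≈ 50.23
Round up to the next whole number: n = 51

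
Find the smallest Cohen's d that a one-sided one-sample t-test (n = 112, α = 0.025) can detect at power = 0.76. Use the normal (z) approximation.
d ≈ 0.25

Minimum detectable effect (one-sample t-test, normal approximation):
d = (z_α + z_β) / √n
d = (1.960 + 0.706) / √112
d = 2.666 / 10.583
d ≈ 0.25

By Cohen's convention (0.2 small / 0.5 medium / 0.8 large): small effect.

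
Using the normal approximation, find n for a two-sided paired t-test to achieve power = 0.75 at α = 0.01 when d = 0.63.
n = 27 pairs

Sample size formula (paired t-test, normal approximation):
n = ((z_{α/2} + z_β) / d)²

z_{α/2} = 2.576 (for α = 0.01, two-sided)
z_β = 0.674 (for power = 0.75)
d = 0.63

n = ((2.576 + 0.674) / 0.63)²
n = (5.159)²
n ≈ 26.62
Round up to the next whole number: n = 27 pairs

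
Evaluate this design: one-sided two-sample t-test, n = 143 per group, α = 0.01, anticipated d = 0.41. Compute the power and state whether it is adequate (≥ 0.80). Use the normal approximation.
Power ≈ 0.87; the study is adequately powered (power ≥ 0.80)

Power calculation (two-sample t-test, normal approximation):
z_β = d · √(n/2) - z_α
z_β = 0.41 · √(143/2) - 2.326
z_β = 0.41 · 8.456 - 2.326
z_β = 1.141

Power = Φ(z_β) = Φ(1.141) ≈ 0.873

Effect size d = 0.41 is small by Cohen's convention (0.2/0.5/0.8).

Threshold: power ≥ 0.80 is conventionally adequate.
Power ≈ 0.87 → the study is adequately powered (power ≥ 0.80).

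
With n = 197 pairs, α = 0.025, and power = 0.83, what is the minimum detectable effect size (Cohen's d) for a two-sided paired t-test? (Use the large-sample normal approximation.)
d ≈ 0.23

Minimum detectable effect (paired t-test, normal approximation):
d = (z_{α/2} + z_β) / √n
d = (2.241 + 0.954) / √197
d = 3.196 / 14.036
d ≈ 0.23

By Cohen's convention (0.2 small / 0.5 medium / 0.8 large): small effect.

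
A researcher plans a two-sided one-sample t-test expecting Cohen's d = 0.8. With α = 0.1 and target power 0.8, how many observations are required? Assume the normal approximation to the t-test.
n = 10

Sample size formula (one-sample t-test, normal approximation):
n = ((z_{α/2} + z_β) / d)²

z_{α/2} = 1.645 (for α = 0.1, two-sided)
z_β = 0.842 (for power = 0.8)
d = 0.8

n = ((1.645 + 0.842) / 0.8)²
n = (3.109)²
n ≈ 9.67
Round up to the next whole number: n = 10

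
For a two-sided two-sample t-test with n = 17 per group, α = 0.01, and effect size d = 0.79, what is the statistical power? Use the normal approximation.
Power ≈ 0.39

Power calculation (two-sample t-test, normal approximation):
z_β = d · √(n/2) - z_{α/2}
z_β = 0.79 · √(17/2) - 2.576
z_β = 0.79 · 2.915 - 2.576
z_β = -0.273

Power = Φ(z_β) = Φ(-0.273) ≈ 0.393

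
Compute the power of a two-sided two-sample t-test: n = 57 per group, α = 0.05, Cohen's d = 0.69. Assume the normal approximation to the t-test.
Power ≈ 0.96

Power calculation (two-sample t-test, normal approximation):
z_β = d · √(n/2) - z_{α/2}
z_β = 0.69 · √(57/2) - 1.960
z_β = 0.69 · 5.339 - 1.960
z_β = 1.724

Power = Φ(z_β) = Φ(1.724) ≈ 0.958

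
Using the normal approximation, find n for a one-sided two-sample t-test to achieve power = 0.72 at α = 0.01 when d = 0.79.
n = 28 per group

Sample size formula (two-sample t-test, normal approximation):
n = 2 · ((z_α + z_β) / d)²

z_α = 2.326 (for α = 0.01, one-sided)
z_β = 0.583 (for power = 0.72)
d = 0.79

n = 2 · ((2.326 + 0.583) / 0.79)²
n = 2 · (3.682)²
n ≈ 27.11
Round up to the next whole number: n = 28 per group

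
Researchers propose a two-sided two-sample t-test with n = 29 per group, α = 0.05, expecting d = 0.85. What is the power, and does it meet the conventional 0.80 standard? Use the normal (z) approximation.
Power ≈ 0.90; the study is adequately powered (power ≥ 0.80)

Power calculation (two-sample t-test, normal approximation):
z_β = d · √(n/2) - z_{α/2}
z_β = 0.85 · √(29/2) - 1.960
z_β = 0.85 · 3.808 - 1.960
z_β = 1.277

Power = Φ(z_β) = Φ(1.277) ≈ 0.899

Effect size d = 0.85 is large by Cohen's convention (0.2/0.5/0.8).

Threshold: power ≥ 0.80 is conventionally adequate.
Power ≈ 0.90 → the study is adequately powered (power ≥ 0.80).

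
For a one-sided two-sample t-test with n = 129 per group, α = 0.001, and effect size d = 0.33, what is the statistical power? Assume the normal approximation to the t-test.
Power ≈ 0.33

Power calculation (two-sample t-test, normal approximation):
z_β = d · √(n/2) - z_α
z_β = 0.33 · √(129/2) - 3.090
z_β = 0.33 · 8.031 - 3.090
z_β = -0.440

Power = Φ(z_β) = Φ(-0.440) ≈ 0.330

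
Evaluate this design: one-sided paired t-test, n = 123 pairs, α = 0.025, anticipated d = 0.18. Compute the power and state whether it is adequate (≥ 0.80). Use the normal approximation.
Power ≈ 0.51; the study is underpowered (power < 0.80)

Power calculation (paired t-test, normal approximation):
z_β = d · √n - z_α
z_β = 0.18 · √123 - 1.960
z_β = 0.18 · 11.091 - 1.960
z_β = 0.036

Power = Φ(z_β) = Φ(0.036) ≈ 0.514

Effect size d = 0.18 is very small by Cohen's convention (0.2/0.5/0.8).

Threshold: power ≥ 0.80 is conventionally adequate.
Power ≈ 0.51 → the study is underpowered (power < 0.80).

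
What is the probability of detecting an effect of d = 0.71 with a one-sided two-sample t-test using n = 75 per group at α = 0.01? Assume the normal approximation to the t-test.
Power ≈ 0.98

Power calculation (two-sample t-test, normal approximation):
z_β = d · √(n/2) - z_α
z_β = 0.71 · √(75/2) - 2.326
z_β = 0.71 · 6.124 - 2.326
z_β = 2.021

Power = Φ(z_β) = Φ(2.021) ≈ 0.978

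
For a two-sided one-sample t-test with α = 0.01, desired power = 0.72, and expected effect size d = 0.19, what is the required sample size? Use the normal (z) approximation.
n = 277

Sample size formula (one-sample t-test, normal approximation):
n = ((z_{α/2} + z_β) / d)²

z_{α/2} = 2.576 (for α = 0.01, two-sided)
z_β = 0.583 (for power = 0.72)
d = 0.19

n = ((2.576 + 0.583) / 0.19)²
n = (16.626)²
n ≈ 276.42
Round up to the next whole number: n = 277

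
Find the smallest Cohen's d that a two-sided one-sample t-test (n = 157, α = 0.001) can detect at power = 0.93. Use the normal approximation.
d ≈ 0.38

Minimum detectable effect (one-sample t-test, normal approximation):
d = (z_{α/2} + z_β) / √n
d = (3.291 + 1.476) / √157
d = 4.766 / 12.530
d ≈ 0.38

By Cohen's convention (0.2 small / 0.5 medium / 0.8 large): small effect.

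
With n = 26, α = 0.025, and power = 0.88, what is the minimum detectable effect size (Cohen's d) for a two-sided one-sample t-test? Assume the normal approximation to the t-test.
d ≈ 0.67

Minimum detectable effect (one-sample t-test, normal approximation):
d = (z_{α/2} + z_β) / √n
d = (2.241 + 1.175) / √26
d = 3.416 / 5.099
d ≈ 0.67

By Cohen's convention (0.2 small / 0.5 medium / 0.8 large): medium effect.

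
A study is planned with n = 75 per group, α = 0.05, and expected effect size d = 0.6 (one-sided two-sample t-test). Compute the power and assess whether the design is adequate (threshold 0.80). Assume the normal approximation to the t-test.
Power ≈ 0.98; the study is adequately powered (power ≥ 0.80)

Power calculation (two-sample t-test, normal approximation):
z_β = d · √(n/2) - z_α
z_β = 0.6 · √(75/2) - 1.645
z_β = 0.6 · 6.124 - 1.645
z_β = 2.029

Power = Φ(z_β) = Φ(2.029) ≈ 0.979

Effect size d = 0.6 is medium by Cohen's convention (0.2/0.5/0.8).

Threshold: power ≥ 0.80 is conventionally adequate.
Power ≈ 0.98 → the study is adequately powered (power ≥ 0.80).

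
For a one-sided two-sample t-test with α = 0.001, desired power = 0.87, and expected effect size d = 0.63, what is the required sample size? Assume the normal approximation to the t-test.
n = 90 per group

Sample size formula (two-sample t-test, normal approximation):
n = 2 · ((z_α + z_β) / d)²

z_α = 3.090 (for α = 0.001, one-sided)
z_β = 1.126 (for power = 0.87)
d = 0.63

n = 2 · ((3.090 + 1.126) / 0.63)²
n = 2 · (6.692)²
n ≈ 89.57
Round up to the next whole number: n = 90 per group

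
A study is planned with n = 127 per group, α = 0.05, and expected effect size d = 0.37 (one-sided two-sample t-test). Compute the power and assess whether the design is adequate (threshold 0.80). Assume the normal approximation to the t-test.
Power ≈ 0.90; the study is adequately powered (power ≥ 0.80)

Power calculation (two-sample t-test, normal approximation):
z_β = d · √(n/2) - z_α
z_β = 0.37 · √(127/2) - 1.645
z_β = 0.37 · 7.969 - 1.645
z_β = 1.304

Power = Φ(z_β) = Φ(1.304) ≈ 0.904

Effect size d = 0.37 is small by Cohen's convention (0.2/0.5/0.8).

Threshold: power ≥ 0.80 is conventionally adequate.
Power ≈ 0.90 → the study is adequately powered (power ≥ 0.80).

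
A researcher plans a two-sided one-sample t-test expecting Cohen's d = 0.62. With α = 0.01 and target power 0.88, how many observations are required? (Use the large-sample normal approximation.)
n = 37

Sample size formula (one-sample t-test, normal approximation):
n = ((z_{α/2} + z_β) / d)²

z_{α/2} = 2.576 (for α = 0.01, two-sided)
z_β = 1.175 (for power = 0.88)
d = 0.62

n = ((2.576 + 1.175) / 0.62)²
n = (6.050)²
n ≈ 36.60
Round up to the next whole number: n = 37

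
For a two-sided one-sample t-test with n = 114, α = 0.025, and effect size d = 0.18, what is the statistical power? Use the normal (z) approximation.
Power ≈ 0.37

Power calculation (one-sample t-test, normal approximation):
z_β = d · √n - z_{α/2}
z_β = 0.18 · √114 - 2.241
z_β = 0.18 · 10.677 - 2.241
z_β = -0.320

Power = Φ(z_β) = Φ(-0.320) ≈ 0.375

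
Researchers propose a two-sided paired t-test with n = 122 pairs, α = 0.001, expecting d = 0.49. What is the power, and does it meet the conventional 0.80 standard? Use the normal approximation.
Power ≈ 0.98; the study is adequately powered (power ≥ 0.80)

Power calculation (paired t-test, normal approximation):
z_β = d · √n - z_{α/2}
z_β = 0.49 · √122 - 3.291
z_β = 0.49 · 11.045 - 3.291
z_β = 2.122

Power = Φ(z_β) = Φ(2.122) ≈ 0.983

Effect size d = 0.49 is small by Cohen's convention (0.2/0.5/0.8).

Threshold: power ≥ 0.80 is conventionally adequate.
Power ≈ 0.98 → the study is adequately powered (power ≥ 0.80).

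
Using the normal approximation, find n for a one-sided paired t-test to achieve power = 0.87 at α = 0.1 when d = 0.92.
n = 7 pairs

Sample size formula (paired t-test, normal approximation):
n = ((z_α + z_β) / d)²

z_α = 1.282 (for α = 0.1, one-sided)
z_β = 1.126 (for power = 0.87)
d = 0.92

n = ((1.282 + 1.126) / 0.92)²
n = (2.617)²
n ≈ 6.85
Round up to the next whole number: n = 7 pairs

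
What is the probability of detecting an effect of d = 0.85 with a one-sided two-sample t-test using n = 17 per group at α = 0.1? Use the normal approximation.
Power ≈ 0.88

Power calculation (two-sample t-test, normal approximation):
z_β = d · √(n/2) - z_α
z_β = 0.85 · √(17/2) - 1.282
z_β = 0.85 · 2.915 - 1.282
z_β = 1.197

Power = Φ(z_β) = Φ(1.197) ≈ 0.884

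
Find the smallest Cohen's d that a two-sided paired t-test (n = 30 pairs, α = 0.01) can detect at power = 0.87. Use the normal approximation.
d ≈ 0.68

Minimum detectable effect (paired t-test, normal approximation):
d = (z_{α/2} + z_β) / √n
d = (2.576 + 1.126) / √30
d = 3.702 / 5.477
d ≈ 0.68

By Cohen's convention (0.2 small / 0.5 medium / 0.8 large): medium effect.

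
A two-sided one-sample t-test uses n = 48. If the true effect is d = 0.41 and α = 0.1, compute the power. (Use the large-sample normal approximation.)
Power ≈ 0.88

Power calculation (one-sample t-test, normal approximation):
z_β = d · √n - z_{α/2}
z_β = 0.41 · √48 - 1.645
z_β = 0.41 · 6.928 - 1.645
z_β = 1.196

Power = Φ(z_β) = Φ(1.196) ≈ 0.884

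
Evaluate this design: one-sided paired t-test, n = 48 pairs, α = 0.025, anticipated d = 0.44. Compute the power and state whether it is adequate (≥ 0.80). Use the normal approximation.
Power ≈ 0.86; the study is adequately powered (power ≥ 0.80)

Power calculation (paired t-test, normal approximation):
z_β = d · √n - z_α
z_β = 0.44 · √48 - 1.960
z_β = 0.44 · 6.928 - 1.960
z_β = 1.088

Power = Φ(z_β) = Φ(1.088) ≈ 0.862

Effect size d = 0.44 is small by Cohen's convention (0.2/0.5/0.8).

Threshold: power ≥ 0.80 is conventionally adequate.
Power ≈ 0.86 → the study is adequately powered (power ≥ 0.80).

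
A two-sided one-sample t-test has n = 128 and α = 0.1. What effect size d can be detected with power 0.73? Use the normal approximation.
d ≈ 0.20

Minimum detectable effect (one-sample t-test, normal approximation):
d = (z_{α/2} + z_β) / √n
d = (1.645 + 0.613) / √128
d = 2.258 / 11.314
d ≈ 0.20

By Cohen's convention (0.2 small / 0.5 medium / 0.8 large): small effect.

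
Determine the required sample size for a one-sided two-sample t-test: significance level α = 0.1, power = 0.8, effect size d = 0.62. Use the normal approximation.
n = 24 per group

Sample size formula (two-sample t-test, normal approximation):
n = 2 · ((z_α + z_β) / d)²

z_α = 1.282 (for α = 0.1, one-sided)
z_β = 0.842 (for power = 0.8)
d = 0.62

n = 2 · ((1.282 + 0.842) / 0.62)²
n = 2 · (3.426)²
n ≈ 23.47
Round up to the next whole number: n = 24 per group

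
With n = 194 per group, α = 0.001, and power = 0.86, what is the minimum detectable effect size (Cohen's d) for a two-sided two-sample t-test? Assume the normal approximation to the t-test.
d ≈ 0.44

Minimum detectable effect (two-sample t-test, normal approximation):
d = (z_{α/2} + z_β) / √(n/2)
d = (3.291 + 1.080) / √(194/2)
d = 4.371 / 9.849
d ≈ 0.44

By Cohen's convention (0.2 small / 0.5 medium / 0.8 large): small effect.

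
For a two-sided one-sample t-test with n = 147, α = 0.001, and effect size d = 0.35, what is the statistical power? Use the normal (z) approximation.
Power ≈ 0.83

Power calculation (one-sample t-test, normal approximation):
z_β = d · √n - z_{α/2}
z_β = 0.35 · √147 - 3.291
z_β = 0.35 · 12.124 - 3.291
z_β = 0.953

Power = Φ(z_β) = Φ(0.953) ≈ 0.830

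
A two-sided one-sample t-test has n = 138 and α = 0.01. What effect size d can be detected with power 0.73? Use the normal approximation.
d ≈ 0.27

Minimum detectable effect (one-sample t-test, normal approximation):
d = (z_{α/2} + z_β) / √n
d = (2.576 + 0.613) / √138
d = 3.189 / 11.747
d ≈ 0.27

By Cohen's convention (0.2 small / 0.5 medium / 0.8 large): small effect.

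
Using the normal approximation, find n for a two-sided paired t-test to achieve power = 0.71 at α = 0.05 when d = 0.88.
n = 9 pairs

Sample size formula (paired t-test, normal approximation):
n = ((z_{α/2} + z_β) / d)²

z_{α/2} = 1.960 (for α = 0.05, two-sided)
z_β = 0.553 (for power = 0.71)
d = 0.88

n = ((1.960 + 0.553) / 0.88)²
n = (2.856)²
n ≈ 8.16
Round up to the next whole number: n = 9 pairs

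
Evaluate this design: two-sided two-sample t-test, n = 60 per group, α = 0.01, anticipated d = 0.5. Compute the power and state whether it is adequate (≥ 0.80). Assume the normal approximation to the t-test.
Power ≈ 0.56; the study is underpowered (power < 0.80)

Power calculation (two-sample t-test, normal approximation):
z_β = d · √(n/2) - z_{α/2}
z_β = 0.5 · √(60/2) - 2.576
z_β = 0.5 · 5.477 - 2.576
z_β = 0.163

Power = Φ(z_β) = Φ(0.163) ≈ 0.565

Effect size d = 0.5 is medium by Cohen's convention (0.2/0.5/0.8).

Threshold: power ≥ 0.80 is conventionally adequate.
Power ≈ 0.56 → the study is underpowered (power < 0.80).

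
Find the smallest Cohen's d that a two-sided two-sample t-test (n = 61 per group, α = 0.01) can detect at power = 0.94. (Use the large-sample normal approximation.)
d ≈ 0.75

Minimum detectable effect (two-sample t-test, normal approximation):
d = (z_{α/2} + z_β) / √(n/2)
d = (2.576 + 1.555) / √(61/2)
d = 4.131 / 5.523
d ≈ 0.75

By Cohen's convention (0.2 small / 0.5 medium / 0.8 large): medium effect.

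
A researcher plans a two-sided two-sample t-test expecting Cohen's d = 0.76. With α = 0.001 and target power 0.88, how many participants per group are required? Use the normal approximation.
n = 70 per group

Sample size formula (two-sample t-test, normal approximation):
n = 2 · ((z_{α/2} + z_β) / d)²

z_{α/2} = 3.291 (for α = 0.001, two-sided)
z_β = 1.175 (for power = 0.88)
d = 0.76

n = 2 · ((3.291 + 1.175) / 0.76)²
n = 2 · (5.876)²
n ≈ 69.05
Round up to the next whole number: n = 70 per group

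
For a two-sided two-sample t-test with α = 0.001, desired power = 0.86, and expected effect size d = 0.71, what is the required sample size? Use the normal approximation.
n = 76 per group

Sample size formula (two-sample t-test, normal approximation):
n = 2 · ((z_{α/2} + z_β) / d)²

z_{α/2} = 3.291 (for α = 0.001, two-sided)
z_β = 1.080 (for power = 0.86)
d = 0.71

n = 2 · ((3.291 + 1.080) / 0.71)²
n = 2 · (6.156)²
n ≈ 75.79
Round up to the next whole number: n = 76 per group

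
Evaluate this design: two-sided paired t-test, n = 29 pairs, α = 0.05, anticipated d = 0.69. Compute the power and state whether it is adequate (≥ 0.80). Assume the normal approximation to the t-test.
Power ≈ 0.96; the study is adequately powered (power ≥ 0.80)

Power calculation (paired t-test, normal approximation):
z_β = d · √n - z_{α/2}
z_β = 0.69 · √29 - 1.960
z_β = 0.69 · 5.385 - 1.960
z_β = 1.756

Power = Φ(z_β) = Φ(1.756) ≈ 0.960

Effect size d = 0.69 is medium by Cohen's convention (0.2/0.5/0.8).

Threshold: power ≥ 0.80 is conventionally adequate.
Power ≈ 0.96 → the study is adequately powered (power ≥ 0.80).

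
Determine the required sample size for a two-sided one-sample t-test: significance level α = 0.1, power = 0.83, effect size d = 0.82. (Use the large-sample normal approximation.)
n = 11

Sample size formula (one-sample t-test, normal approximation):
n = ((z_{α/2} + z_β) / d)²

z_{α/2} = 1.645 (for α = 0.1, two-sided)
z_β = 0.954 (for power = 0.83)
d = 0.82

n = ((1.645 + 0.954) / 0.82)²
n = (3.170)²
n ≈ 10.05
Round up to the next whole number: n = 11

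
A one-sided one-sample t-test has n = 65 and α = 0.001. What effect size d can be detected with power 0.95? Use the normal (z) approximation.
d ≈ 0.59

Minimum detectable effect (one-sample t-test, normal approximation):
d = (z_α + z_β) / √n
d = (3.090 + 1.645) / √65
d = 4.735 / 8.062
d ≈ 0.59

By Cohen's convention (0.2 small / 0.5 medium / 0.8 large): medium effect.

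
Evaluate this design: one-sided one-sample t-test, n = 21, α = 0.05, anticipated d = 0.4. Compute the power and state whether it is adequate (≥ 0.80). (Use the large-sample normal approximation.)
Power ≈ 0.57; the study is underpowered (power < 0.80)

Power calculation (one-sample t-test, normal approximation):
z_β = d · √n - z_α
z_β = 0.4 · √21 - 1.645
z_β = 0.4 · 4.583 - 1.645
z_β = 0.188

Power = Φ(z_β) = Φ(0.188) ≈ 0.575

Effect size d = 0.4 is small by Cohen's convention (0.2/0.5/0.8).

Threshold: power ≥ 0.80 is conventionally adequate.
Power ≈ 0.57 → the study is underpowered (power < 0.80).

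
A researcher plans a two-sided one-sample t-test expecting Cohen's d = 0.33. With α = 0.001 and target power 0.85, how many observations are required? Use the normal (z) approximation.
n = 172

Sample size formula (one-sample t-test, normal approximation):
n = ((z_{α/2} + z_β) / d)²

z_{α/2} = 3.291 (for α = 0.001, two-sided)
z_β = 1.036 (for power = 0.85)
d = 0.33

n = ((3.291 + 1.036) / 0.33)²
n = (13.112)²
n ≈ 171.92
Round up to the next whole number: n = 172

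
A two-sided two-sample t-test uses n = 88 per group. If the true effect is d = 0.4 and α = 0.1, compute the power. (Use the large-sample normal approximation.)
Power ≈ 0.84

Power calculation (two-sample t-test, normal approximation):
z_β = d · √(n/2) - z_{α/2}
z_β = 0.4 · √(88/2) - 1.645
z_β = 0.4 · 6.633 - 1.645
z_β = 1.008

Power = Φ(z_β) = Φ(1.008) ≈ 0.843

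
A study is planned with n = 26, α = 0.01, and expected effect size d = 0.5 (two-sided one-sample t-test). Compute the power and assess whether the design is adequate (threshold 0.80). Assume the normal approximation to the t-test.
Power ≈ 0.49; the study is underpowered (power < 0.80)

Power calculation (one-sample t-test, normal approximation):
z_β = d · √n - z_{α/2}
z_β = 0.5 · √26 - 2.576
z_β = 0.5 · 5.099 - 2.576
z_β = -0.026

Power = Φ(z_β) = Φ(-0.026) ≈ 0.490

Effect size d = 0.5 is medium by Cohen's convention (0.2/0.5/0.8).

Threshold: power ≥ 0.80 is conventionally adequate.
Power ≈ 0.49 → the study is underpowered (power < 0.80).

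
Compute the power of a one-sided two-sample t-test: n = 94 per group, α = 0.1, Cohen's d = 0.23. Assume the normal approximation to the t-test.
Power ≈ 0.62

Power calculation (two-sample t-test, normal approximation):
z_β = d · √(n/2) - z_α
z_β = 0.23 · √(94/2) - 1.282
z_β = 0.23 · 6.856 - 1.282
z_β = 0.295

Power = Φ(z_β) = Φ(0.295) ≈ 0.616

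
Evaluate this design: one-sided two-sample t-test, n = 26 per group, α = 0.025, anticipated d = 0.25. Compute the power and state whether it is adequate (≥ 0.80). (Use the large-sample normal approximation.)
Power ≈ 0.14; the study is underpowered (power < 0.80)

Power calculation (two-sample t-test, normal approximation):
z_β = d · √(n/2) - z_α
z_β = 0.25 · √(26/2) - 1.960
z_β = 0.25 · 3.606 - 1.960
z_β = -1.059

Power = Φ(z_β) = Φ(-1.059) ≈ 0.145

Effect size d = 0.25 is small by Cohen's convention (0.2/0.5/0.8).

Threshold: power ≥ 0.80 is conventionally adequate.
Power ≈ 0.14 → the study is underpowered (power < 0.80).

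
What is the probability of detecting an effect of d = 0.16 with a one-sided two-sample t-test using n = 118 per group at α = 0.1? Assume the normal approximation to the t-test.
Power ≈ 0.48

Power calculation (two-sample t-test, normal approximation):
z_β = d · √(n/2) - z_α
z_β = 0.16 · √(118/2) - 1.282
z_β = 0.16 · 7.681 - 1.282
z_β = -0.053

Power = Φ(z_β) = Φ(-0.053) ≈ 0.479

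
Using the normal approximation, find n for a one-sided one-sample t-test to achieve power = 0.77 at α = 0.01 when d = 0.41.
n = 56

Sample size formula (one-sample t-test, normal approximation):
n = ((z_α + z_β) / d)²

z_α = 2.326 (for α = 0.01, one-sided)
z_β = 0.739 (for power = 0.77)
d = 0.41

n = ((2.326 + 0.739) / 0.41)²
n = (7.476)²
n ≈ 55.89
Round up to the next whole number: n = 56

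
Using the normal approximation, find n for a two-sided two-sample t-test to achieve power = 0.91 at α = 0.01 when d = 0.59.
n = 89 per group

Sample size formula (two-sample t-test, normal approximation):
n = 2 · ((z_{α/2} + z_β) / d)²

z_{α/2} = 2.576 (for α = 0.01, two-sided)
z_β = 1.341 (for power = 0.91)
d = 0.59

n = 2 · ((2.576 + 1.341) / 0.59)²
n = 2 · (6.639)²
n ≈ 88.15
Round up to the next whole number: n = 89 per group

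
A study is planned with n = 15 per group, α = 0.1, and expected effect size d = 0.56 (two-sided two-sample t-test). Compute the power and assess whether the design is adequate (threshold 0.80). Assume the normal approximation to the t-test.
Power ≈ 0.46; the study is underpowered (power < 0.80)

Power calculation (two-sample t-test, normal approximation):
z_β = d · √(n/2) - z_{α/2}
z_β = 0.56 · √(15/2) - 1.645
z_β = 0.56 · 2.739 - 1.645
z_β = -0.111

Power = Φ(z_β) = Φ(-0.111) ≈ 0.456

Effect size d = 0.56 is medium by Cohen's convention (0.2/0.5/0.8).

Threshold: power ≥ 0.80 is conventionally adequate.
Power ≈ 0.46 → the study is underpowered (power < 0.80).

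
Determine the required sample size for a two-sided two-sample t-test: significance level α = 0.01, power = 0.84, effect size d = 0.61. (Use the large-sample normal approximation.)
n = 69 per group

Sample size formula (two-sample t-test, normal approximation):
n = 2 · ((z_{α/2} + z_β) / d)²

z_{α/2} = 2.576 (for α = 0.01, two-sided)
z_β = 0.994 (for power = 0.84)
d = 0.61

n = 2 · ((2.576 + 0.994) / 0.61)²
n = 2 · (5.852)²
n ≈ 68.49
Round up to the next whole number: n = 69 per group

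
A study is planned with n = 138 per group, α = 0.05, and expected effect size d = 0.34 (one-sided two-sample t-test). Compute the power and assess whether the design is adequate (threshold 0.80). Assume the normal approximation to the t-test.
Power ≈ 0.88; the study is adequately powered (power ≥ 0.80)

Power calculation (two-sample t-test, normal approximation):
z_β = d · √(n/2) - z_α
z_β = 0.34 · √(138/2) - 1.645
z_β = 0.34 · 8.307 - 1.645
z_β = 1.179

Power = Φ(z_β) = Φ(1.179) ≈ 0.881

Effect size d = 0.34 is small by Cohen's convention (0.2/0.5/0.8).

Threshold: power ≥ 0.80 is conventionally adequate.
Power ≈ 0.88 → the study is adequately powered (power ≥ 0.80).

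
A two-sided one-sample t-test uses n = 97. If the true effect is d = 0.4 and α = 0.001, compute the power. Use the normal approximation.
Power ≈ 0.74

Power calculation (one-sample t-test, normal approximation):
z_β = d · √n - z_{α/2}
z_β = 0.4 · √97 - 3.291
z_β = 0.4 · 9.849 - 3.291
z_β = 0.649

Power = Φ(z_β) = Φ(0.649) ≈ 0.742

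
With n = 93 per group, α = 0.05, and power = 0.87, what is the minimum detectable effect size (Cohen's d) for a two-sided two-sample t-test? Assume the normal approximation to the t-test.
d ≈ 0.45

Minimum detectable effect (two-sample t-test, normal approximation):
d = (z_{α/2} + z_β) / √(n/2)
d = (1.960 + 1.126) / √(93/2)
d = 3.086 / 6.819
d ≈ 0.45

By Cohen's convention (0.2 small / 0.5 medium / 0.8 large): small effect.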